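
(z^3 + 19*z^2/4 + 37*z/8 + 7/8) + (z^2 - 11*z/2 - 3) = z^3 + 23*z^2/4 - 7*z/8 - 17/8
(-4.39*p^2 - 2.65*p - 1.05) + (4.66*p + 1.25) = -4.39*p^2 + 2.01*p + 0.2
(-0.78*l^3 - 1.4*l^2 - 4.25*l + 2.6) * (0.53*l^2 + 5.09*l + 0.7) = -0.4134*l^5 - 4.7122*l^4 - 9.9245*l^3 - 21.2345*l^2 + 10.259*l + 1.82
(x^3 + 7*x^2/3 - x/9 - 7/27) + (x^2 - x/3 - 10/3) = x^3 + 10*x^2/3 - 4*x/9 - 97/27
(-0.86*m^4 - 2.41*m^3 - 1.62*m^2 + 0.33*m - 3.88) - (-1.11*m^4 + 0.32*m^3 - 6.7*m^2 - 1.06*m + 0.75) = 0.25*m^4 - 2.73*m^3 + 5.08*m^2 + 1.39*m - 4.63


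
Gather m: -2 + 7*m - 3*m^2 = -3*m^2 + 7*m - 2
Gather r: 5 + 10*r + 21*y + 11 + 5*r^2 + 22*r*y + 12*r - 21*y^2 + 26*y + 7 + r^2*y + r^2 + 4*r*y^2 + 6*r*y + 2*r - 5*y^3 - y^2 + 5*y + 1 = r^2*(y + 6) + r*(4*y^2 + 28*y + 24) - 5*y^3 - 22*y^2 + 52*y + 24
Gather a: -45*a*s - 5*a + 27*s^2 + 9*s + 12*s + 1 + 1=a*(-45*s - 5) + 27*s^2 + 21*s + 2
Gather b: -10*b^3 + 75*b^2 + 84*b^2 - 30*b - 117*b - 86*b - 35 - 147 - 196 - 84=-10*b^3 + 159*b^2 - 233*b - 462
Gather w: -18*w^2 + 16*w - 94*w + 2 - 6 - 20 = -18*w^2 - 78*w - 24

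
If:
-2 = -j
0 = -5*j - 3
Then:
No Solution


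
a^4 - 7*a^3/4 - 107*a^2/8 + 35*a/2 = a*(a - 4)*(a - 5/4)*(a + 7/2)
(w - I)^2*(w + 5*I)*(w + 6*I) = w^4 + 9*I*w^3 - 9*w^2 + 49*I*w + 30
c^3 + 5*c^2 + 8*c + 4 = (c + 1)*(c + 2)^2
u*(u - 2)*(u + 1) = u^3 - u^2 - 2*u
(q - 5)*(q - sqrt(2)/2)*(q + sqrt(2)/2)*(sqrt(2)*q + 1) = sqrt(2)*q^4 - 5*sqrt(2)*q^3 + q^3 - 5*q^2 - sqrt(2)*q^2/2 - q/2 + 5*sqrt(2)*q/2 + 5/2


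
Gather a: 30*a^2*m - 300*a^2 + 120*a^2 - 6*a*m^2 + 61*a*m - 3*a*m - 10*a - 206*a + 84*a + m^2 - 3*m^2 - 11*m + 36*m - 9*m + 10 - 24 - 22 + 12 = a^2*(30*m - 180) + a*(-6*m^2 + 58*m - 132) - 2*m^2 + 16*m - 24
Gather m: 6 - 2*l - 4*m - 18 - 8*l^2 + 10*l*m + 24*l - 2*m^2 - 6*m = -8*l^2 + 22*l - 2*m^2 + m*(10*l - 10) - 12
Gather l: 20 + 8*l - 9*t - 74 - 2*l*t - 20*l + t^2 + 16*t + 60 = l*(-2*t - 12) + t^2 + 7*t + 6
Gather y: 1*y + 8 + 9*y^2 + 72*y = 9*y^2 + 73*y + 8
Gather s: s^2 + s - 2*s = s^2 - s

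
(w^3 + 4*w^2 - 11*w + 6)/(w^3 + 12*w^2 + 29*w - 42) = (w - 1)/(w + 7)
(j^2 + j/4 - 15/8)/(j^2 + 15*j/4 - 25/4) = (j + 3/2)/(j + 5)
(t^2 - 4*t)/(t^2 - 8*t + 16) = t/(t - 4)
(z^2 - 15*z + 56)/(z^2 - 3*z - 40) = (z - 7)/(z + 5)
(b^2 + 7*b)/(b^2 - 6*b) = (b + 7)/(b - 6)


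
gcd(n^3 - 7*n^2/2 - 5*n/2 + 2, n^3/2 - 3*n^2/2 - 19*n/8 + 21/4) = 1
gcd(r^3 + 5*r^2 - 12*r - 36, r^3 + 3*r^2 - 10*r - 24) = r^2 - r - 6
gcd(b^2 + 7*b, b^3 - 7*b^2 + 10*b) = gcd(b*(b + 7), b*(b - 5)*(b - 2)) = b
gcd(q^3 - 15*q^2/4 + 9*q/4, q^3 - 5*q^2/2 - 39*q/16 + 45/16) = q^2 - 15*q/4 + 9/4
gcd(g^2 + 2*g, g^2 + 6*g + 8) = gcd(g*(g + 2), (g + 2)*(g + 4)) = g + 2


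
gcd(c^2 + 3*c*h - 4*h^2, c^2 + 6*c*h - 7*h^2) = c - h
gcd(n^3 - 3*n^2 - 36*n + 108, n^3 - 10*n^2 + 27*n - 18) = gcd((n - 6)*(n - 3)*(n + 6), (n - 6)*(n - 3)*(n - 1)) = n^2 - 9*n + 18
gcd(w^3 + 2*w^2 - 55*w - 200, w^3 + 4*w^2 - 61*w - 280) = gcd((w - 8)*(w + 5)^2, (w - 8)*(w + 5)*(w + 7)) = w^2 - 3*w - 40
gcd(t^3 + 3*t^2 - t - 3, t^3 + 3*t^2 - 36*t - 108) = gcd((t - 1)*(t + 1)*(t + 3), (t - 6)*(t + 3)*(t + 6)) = t + 3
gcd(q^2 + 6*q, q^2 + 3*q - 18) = q + 6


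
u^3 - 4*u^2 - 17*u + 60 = (u - 5)*(u - 3)*(u + 4)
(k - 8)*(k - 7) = k^2 - 15*k + 56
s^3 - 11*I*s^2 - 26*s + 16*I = (s - 8*I)*(s - 2*I)*(s - I)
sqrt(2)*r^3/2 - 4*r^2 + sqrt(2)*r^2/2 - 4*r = r*(r - 4*sqrt(2))*(sqrt(2)*r/2 + sqrt(2)/2)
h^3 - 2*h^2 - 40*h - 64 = (h - 8)*(h + 2)*(h + 4)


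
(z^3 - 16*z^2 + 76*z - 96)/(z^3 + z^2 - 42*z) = (z^2 - 10*z + 16)/(z*(z + 7))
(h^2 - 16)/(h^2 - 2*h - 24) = (h - 4)/(h - 6)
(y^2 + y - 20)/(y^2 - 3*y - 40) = (y - 4)/(y - 8)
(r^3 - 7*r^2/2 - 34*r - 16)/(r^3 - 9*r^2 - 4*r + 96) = (r^2 + 9*r/2 + 2)/(r^2 - r - 12)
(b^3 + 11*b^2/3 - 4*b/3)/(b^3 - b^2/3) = (b + 4)/b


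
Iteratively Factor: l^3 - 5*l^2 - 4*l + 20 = (l - 5)*(l^2 - 4) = (l - 5)*(l - 2)*(l + 2)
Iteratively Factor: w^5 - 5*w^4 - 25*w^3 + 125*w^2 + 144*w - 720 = (w - 3)*(w^4 - 2*w^3 - 31*w^2 + 32*w + 240) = (w - 5)*(w - 3)*(w^3 + 3*w^2 - 16*w - 48) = (w - 5)*(w - 3)*(w + 4)*(w^2 - w - 12) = (w - 5)*(w - 3)*(w + 3)*(w + 4)*(w - 4)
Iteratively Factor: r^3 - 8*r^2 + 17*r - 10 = (r - 1)*(r^2 - 7*r + 10) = (r - 5)*(r - 1)*(r - 2)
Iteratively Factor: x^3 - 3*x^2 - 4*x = (x)*(x^2 - 3*x - 4) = x*(x - 4)*(x + 1)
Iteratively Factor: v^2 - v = (v)*(v - 1)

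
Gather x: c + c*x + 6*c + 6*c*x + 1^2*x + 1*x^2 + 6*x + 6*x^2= 7*c + 7*x^2 + x*(7*c + 7)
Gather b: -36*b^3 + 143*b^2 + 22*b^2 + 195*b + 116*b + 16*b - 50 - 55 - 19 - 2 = -36*b^3 + 165*b^2 + 327*b - 126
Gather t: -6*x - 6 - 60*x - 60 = -66*x - 66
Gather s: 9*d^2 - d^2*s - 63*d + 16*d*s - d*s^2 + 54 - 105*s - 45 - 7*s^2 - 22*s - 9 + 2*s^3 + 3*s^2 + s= 9*d^2 - 63*d + 2*s^3 + s^2*(-d - 4) + s*(-d^2 + 16*d - 126)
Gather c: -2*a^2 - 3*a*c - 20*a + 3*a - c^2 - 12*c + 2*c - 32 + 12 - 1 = -2*a^2 - 17*a - c^2 + c*(-3*a - 10) - 21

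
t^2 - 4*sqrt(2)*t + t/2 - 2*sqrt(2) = (t + 1/2)*(t - 4*sqrt(2))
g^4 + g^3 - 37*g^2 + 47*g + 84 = (g - 4)*(g - 3)*(g + 1)*(g + 7)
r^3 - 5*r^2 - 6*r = r*(r - 6)*(r + 1)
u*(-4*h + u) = -4*h*u + u^2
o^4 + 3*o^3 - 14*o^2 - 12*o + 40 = (o - 2)^2*(o + 2)*(o + 5)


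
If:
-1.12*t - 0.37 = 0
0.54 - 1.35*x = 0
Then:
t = -0.33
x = 0.40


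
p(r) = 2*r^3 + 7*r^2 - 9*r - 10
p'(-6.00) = 123.00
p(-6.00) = -136.00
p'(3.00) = 87.00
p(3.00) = 80.00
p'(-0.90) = -16.74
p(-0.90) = 2.31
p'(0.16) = -6.61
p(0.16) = -11.25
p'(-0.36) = -13.26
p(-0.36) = -5.95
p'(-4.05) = 32.72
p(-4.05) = 8.41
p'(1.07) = 12.85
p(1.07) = -9.17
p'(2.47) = 62.19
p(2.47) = 40.61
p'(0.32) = -3.91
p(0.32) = -12.10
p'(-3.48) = 14.94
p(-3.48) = 21.80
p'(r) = 6*r^2 + 14*r - 9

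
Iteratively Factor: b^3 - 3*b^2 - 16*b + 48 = (b - 3)*(b^2 - 16) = (b - 3)*(b + 4)*(b - 4)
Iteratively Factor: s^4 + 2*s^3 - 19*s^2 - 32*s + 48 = (s + 4)*(s^3 - 2*s^2 - 11*s + 12) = (s - 4)*(s + 4)*(s^2 + 2*s - 3) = (s - 4)*(s + 3)*(s + 4)*(s - 1)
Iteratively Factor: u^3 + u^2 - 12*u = (u - 3)*(u^2 + 4*u) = (u - 3)*(u + 4)*(u)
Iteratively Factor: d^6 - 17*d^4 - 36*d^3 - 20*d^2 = (d)*(d^5 - 17*d^3 - 36*d^2 - 20*d) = d*(d + 1)*(d^4 - d^3 - 16*d^2 - 20*d) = d*(d - 5)*(d + 1)*(d^3 + 4*d^2 + 4*d) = d^2*(d - 5)*(d + 1)*(d^2 + 4*d + 4) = d^2*(d - 5)*(d + 1)*(d + 2)*(d + 2)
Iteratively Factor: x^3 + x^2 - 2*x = (x)*(x^2 + x - 2) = x*(x - 1)*(x + 2)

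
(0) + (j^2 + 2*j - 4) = j^2 + 2*j - 4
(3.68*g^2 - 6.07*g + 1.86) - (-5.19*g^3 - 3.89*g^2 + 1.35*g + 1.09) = 5.19*g^3 + 7.57*g^2 - 7.42*g + 0.77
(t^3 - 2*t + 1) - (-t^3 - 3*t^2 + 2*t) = 2*t^3 + 3*t^2 - 4*t + 1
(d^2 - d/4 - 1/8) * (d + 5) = d^3 + 19*d^2/4 - 11*d/8 - 5/8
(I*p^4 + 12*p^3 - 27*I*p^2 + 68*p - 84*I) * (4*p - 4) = 4*I*p^5 + 48*p^4 - 4*I*p^4 - 48*p^3 - 108*I*p^3 + 272*p^2 + 108*I*p^2 - 272*p - 336*I*p + 336*I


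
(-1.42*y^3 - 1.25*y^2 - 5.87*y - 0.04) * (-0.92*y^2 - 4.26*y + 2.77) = 1.3064*y^5 + 7.1992*y^4 + 6.792*y^3 + 21.5805*y^2 - 16.0895*y - 0.1108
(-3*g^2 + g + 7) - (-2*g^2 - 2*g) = -g^2 + 3*g + 7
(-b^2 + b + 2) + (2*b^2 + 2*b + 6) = b^2 + 3*b + 8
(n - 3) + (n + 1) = 2*n - 2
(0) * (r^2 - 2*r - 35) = 0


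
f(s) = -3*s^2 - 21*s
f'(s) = -6*s - 21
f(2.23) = -61.75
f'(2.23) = -34.38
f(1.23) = -30.37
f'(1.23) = -28.38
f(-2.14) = 31.20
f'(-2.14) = -8.16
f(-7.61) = -13.93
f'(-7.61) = 24.66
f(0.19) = -4.10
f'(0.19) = -22.14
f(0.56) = -12.70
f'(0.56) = -24.36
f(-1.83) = 28.38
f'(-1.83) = -10.02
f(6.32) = -252.55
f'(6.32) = -58.92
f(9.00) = -432.00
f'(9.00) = -75.00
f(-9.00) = -54.00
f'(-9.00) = 33.00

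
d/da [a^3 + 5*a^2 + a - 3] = 3*a^2 + 10*a + 1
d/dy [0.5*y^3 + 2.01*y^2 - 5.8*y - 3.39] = 1.5*y^2 + 4.02*y - 5.8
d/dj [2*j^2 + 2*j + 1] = 4*j + 2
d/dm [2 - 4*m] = -4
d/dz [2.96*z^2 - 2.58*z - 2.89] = 5.92*z - 2.58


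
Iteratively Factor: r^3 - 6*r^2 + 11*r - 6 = (r - 1)*(r^2 - 5*r + 6) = (r - 3)*(r - 1)*(r - 2)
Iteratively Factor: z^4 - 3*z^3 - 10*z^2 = (z - 5)*(z^3 + 2*z^2) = (z - 5)*(z + 2)*(z^2) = z*(z - 5)*(z + 2)*(z)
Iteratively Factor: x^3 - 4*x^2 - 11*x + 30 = (x + 3)*(x^2 - 7*x + 10) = (x - 5)*(x + 3)*(x - 2)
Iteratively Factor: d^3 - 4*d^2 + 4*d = (d - 2)*(d^2 - 2*d) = (d - 2)^2*(d)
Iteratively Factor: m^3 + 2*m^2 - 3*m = (m)*(m^2 + 2*m - 3) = m*(m - 1)*(m + 3)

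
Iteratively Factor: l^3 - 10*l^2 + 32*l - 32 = (l - 4)*(l^2 - 6*l + 8) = (l - 4)*(l - 2)*(l - 4)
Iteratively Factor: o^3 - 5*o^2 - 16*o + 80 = (o + 4)*(o^2 - 9*o + 20) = (o - 4)*(o + 4)*(o - 5)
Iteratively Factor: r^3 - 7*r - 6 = (r - 3)*(r^2 + 3*r + 2) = (r - 3)*(r + 2)*(r + 1)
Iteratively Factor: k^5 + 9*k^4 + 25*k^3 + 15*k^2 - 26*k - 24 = (k + 4)*(k^4 + 5*k^3 + 5*k^2 - 5*k - 6) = (k + 3)*(k + 4)*(k^3 + 2*k^2 - k - 2) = (k + 1)*(k + 3)*(k + 4)*(k^2 + k - 2) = (k - 1)*(k + 1)*(k + 3)*(k + 4)*(k + 2)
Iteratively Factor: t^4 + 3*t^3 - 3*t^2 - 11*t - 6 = (t + 3)*(t^3 - 3*t - 2) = (t + 1)*(t + 3)*(t^2 - t - 2) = (t + 1)^2*(t + 3)*(t - 2)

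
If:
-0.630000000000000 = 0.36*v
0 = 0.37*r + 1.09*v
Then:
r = 5.16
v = -1.75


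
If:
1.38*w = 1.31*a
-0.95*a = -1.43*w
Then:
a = 0.00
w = 0.00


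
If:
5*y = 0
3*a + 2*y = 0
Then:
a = 0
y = 0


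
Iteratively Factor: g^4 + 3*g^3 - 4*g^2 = (g)*(g^3 + 3*g^2 - 4*g) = g*(g - 1)*(g^2 + 4*g) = g*(g - 1)*(g + 4)*(g)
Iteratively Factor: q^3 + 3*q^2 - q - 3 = (q - 1)*(q^2 + 4*q + 3) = (q - 1)*(q + 3)*(q + 1)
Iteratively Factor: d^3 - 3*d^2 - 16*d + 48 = (d - 4)*(d^2 + d - 12) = (d - 4)*(d + 4)*(d - 3)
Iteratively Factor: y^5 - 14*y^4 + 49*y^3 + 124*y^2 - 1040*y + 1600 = (y + 4)*(y^4 - 18*y^3 + 121*y^2 - 360*y + 400) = (y - 4)*(y + 4)*(y^3 - 14*y^2 + 65*y - 100) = (y - 4)^2*(y + 4)*(y^2 - 10*y + 25) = (y - 5)*(y - 4)^2*(y + 4)*(y - 5)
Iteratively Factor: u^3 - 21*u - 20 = (u - 5)*(u^2 + 5*u + 4) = (u - 5)*(u + 4)*(u + 1)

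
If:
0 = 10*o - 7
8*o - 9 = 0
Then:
No Solution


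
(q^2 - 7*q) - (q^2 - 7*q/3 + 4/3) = -14*q/3 - 4/3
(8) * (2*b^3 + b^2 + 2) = 16*b^3 + 8*b^2 + 16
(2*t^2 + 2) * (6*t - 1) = 12*t^3 - 2*t^2 + 12*t - 2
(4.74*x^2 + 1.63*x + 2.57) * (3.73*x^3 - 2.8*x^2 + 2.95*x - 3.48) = 17.6802*x^5 - 7.1921*x^4 + 19.0051*x^3 - 18.8827*x^2 + 1.9091*x - 8.9436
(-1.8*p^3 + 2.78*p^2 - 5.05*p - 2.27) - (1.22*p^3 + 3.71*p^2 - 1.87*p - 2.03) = -3.02*p^3 - 0.93*p^2 - 3.18*p - 0.24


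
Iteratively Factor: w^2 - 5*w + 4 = (w - 4)*(w - 1)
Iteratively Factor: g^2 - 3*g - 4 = (g + 1)*(g - 4)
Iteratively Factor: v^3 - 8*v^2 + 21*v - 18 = (v - 3)*(v^2 - 5*v + 6) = (v - 3)*(v - 2)*(v - 3)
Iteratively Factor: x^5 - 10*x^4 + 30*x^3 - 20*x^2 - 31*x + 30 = (x - 5)*(x^4 - 5*x^3 + 5*x^2 + 5*x - 6) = (x - 5)*(x - 2)*(x^3 - 3*x^2 - x + 3) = (x - 5)*(x - 2)*(x + 1)*(x^2 - 4*x + 3) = (x - 5)*(x - 3)*(x - 2)*(x + 1)*(x - 1)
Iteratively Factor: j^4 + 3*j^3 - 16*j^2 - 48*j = (j - 4)*(j^3 + 7*j^2 + 12*j) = (j - 4)*(j + 3)*(j^2 + 4*j) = (j - 4)*(j + 3)*(j + 4)*(j)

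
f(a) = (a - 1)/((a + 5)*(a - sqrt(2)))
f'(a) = -(a - 1)/((a + 5)*(a - sqrt(2))^2) - (a - 1)/((a + 5)^2*(a - sqrt(2))) + 1/((a + 5)*(a - sqrt(2))) = ((1 - a)*(a + 5) + (1 - a)*(a - sqrt(2)) + (a + 5)*(a - sqrt(2)))/((a + 5)^2*(a - sqrt(2))^2)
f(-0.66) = 0.18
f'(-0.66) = -0.06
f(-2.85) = 0.42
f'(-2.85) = -0.21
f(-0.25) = 0.16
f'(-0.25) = -0.06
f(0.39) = 0.11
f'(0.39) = -0.09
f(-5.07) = -13.37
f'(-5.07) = -190.90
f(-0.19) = 0.15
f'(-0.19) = -0.07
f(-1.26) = 0.23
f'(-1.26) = -0.08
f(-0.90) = 0.20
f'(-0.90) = -0.07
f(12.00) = 0.06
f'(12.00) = 0.00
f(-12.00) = -0.14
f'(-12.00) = -0.02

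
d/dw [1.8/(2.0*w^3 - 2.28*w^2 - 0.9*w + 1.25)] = (-10.8*w^2 + 8.208*w + 1.62)/(2.0*w^3 - 2.28*w^2 - 0.9*w + 1.25)^2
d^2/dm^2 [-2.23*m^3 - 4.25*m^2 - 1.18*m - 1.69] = -13.38*m - 8.5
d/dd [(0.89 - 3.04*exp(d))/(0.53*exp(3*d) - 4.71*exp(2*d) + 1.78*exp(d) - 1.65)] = (3.2224*exp(3*d) - 15.7335*exp(2*d) + 8.3838*exp(d) + 3.4318)*exp(d)/(0.2809*exp(6*d) - 4.9926*exp(5*d) + 24.0709*exp(4*d) - 18.5166*exp(3*d) + 18.7114*exp(2*d) - 5.874*exp(d) + 2.7225)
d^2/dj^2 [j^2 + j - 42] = 2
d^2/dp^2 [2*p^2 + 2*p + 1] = 4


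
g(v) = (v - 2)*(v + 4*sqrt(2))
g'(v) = 2*v - 2 + 4*sqrt(2)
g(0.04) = -11.17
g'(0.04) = 3.74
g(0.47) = -9.37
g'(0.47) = 4.60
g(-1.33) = -14.41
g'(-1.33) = 1.00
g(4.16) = 21.20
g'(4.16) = 11.98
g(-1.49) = -14.54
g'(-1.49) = 0.68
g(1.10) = -6.08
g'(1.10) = 5.86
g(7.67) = 75.56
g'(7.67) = 19.00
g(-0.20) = -12.01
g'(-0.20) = 3.26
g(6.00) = 46.63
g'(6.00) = 15.66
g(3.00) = 8.66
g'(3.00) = 9.66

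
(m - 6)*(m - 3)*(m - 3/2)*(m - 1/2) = m^4 - 11*m^3 + 147*m^2/4 - 171*m/4 + 27/2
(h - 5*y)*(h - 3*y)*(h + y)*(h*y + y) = h^4*y - 7*h^3*y^2 + h^3*y + 7*h^2*y^3 - 7*h^2*y^2 + 15*h*y^4 + 7*h*y^3 + 15*y^4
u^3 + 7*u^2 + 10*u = u*(u + 2)*(u + 5)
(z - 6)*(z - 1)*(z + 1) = z^3 - 6*z^2 - z + 6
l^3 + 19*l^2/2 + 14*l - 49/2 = (l - 1)*(l + 7/2)*(l + 7)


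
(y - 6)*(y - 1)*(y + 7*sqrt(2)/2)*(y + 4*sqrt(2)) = y^4 - 7*y^3 + 15*sqrt(2)*y^3/2 - 105*sqrt(2)*y^2/2 + 34*y^2 - 196*y + 45*sqrt(2)*y + 168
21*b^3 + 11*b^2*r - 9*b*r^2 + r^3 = (-7*b + r)*(-3*b + r)*(b + r)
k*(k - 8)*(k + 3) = k^3 - 5*k^2 - 24*k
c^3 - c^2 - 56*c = c*(c - 8)*(c + 7)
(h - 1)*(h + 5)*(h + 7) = h^3 + 11*h^2 + 23*h - 35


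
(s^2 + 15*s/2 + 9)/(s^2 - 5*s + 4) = (s^2 + 15*s/2 + 9)/(s^2 - 5*s + 4)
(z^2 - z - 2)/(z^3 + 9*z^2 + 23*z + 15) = (z - 2)/(z^2 + 8*z + 15)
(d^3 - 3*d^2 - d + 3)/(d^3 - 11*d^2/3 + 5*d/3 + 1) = 3*(d + 1)/(3*d + 1)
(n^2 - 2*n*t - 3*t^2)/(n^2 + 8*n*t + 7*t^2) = (n - 3*t)/(n + 7*t)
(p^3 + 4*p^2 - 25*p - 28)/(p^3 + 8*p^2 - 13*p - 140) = (p + 1)/(p + 5)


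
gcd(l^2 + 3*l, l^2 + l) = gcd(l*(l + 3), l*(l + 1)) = l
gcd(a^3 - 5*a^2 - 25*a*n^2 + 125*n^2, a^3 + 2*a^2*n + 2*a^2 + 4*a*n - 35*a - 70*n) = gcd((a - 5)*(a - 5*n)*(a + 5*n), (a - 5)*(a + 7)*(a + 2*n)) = a - 5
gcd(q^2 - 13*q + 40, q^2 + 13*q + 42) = 1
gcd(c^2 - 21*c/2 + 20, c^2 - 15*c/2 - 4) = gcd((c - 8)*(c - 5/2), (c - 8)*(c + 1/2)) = c - 8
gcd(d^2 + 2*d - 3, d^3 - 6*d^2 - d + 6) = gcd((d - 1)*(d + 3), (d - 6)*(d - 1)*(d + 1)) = d - 1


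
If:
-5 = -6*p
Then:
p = 5/6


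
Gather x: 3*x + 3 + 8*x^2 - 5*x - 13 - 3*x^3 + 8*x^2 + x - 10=-3*x^3 + 16*x^2 - x - 20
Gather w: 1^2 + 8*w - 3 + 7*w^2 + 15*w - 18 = 7*w^2 + 23*w - 20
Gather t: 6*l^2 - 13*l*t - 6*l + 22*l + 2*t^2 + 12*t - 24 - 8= 6*l^2 + 16*l + 2*t^2 + t*(12 - 13*l) - 32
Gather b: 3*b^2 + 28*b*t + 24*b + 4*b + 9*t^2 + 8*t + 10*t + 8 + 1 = 3*b^2 + b*(28*t + 28) + 9*t^2 + 18*t + 9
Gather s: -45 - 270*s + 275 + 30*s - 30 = 200 - 240*s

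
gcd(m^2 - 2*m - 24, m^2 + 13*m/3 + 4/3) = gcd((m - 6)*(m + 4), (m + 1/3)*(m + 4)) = m + 4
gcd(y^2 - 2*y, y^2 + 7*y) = y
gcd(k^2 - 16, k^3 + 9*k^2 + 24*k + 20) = 1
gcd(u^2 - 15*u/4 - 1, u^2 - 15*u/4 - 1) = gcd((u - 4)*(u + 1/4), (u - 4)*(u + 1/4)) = u^2 - 15*u/4 - 1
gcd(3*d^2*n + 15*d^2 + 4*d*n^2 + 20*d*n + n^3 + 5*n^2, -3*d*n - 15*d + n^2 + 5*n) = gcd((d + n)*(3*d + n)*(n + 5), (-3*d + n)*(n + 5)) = n + 5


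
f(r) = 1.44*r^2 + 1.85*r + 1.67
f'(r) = 2.88*r + 1.85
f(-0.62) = 1.08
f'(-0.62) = 0.06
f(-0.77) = 1.10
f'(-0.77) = -0.37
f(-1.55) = 2.26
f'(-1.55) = -2.61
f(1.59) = 8.25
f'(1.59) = 6.43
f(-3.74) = 14.89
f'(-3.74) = -8.92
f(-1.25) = 1.61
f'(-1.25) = -1.75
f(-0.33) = 1.22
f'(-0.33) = 0.90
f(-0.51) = 1.10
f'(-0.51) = 0.38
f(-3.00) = 9.08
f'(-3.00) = -6.79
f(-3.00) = 9.08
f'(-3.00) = -6.79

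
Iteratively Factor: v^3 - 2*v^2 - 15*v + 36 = (v - 3)*(v^2 + v - 12) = (v - 3)*(v + 4)*(v - 3)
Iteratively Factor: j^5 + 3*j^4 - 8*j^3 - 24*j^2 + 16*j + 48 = (j + 3)*(j^4 - 8*j^2 + 16) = (j + 2)*(j + 3)*(j^3 - 2*j^2 - 4*j + 8) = (j - 2)*(j + 2)*(j + 3)*(j^2 - 4) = (j - 2)^2*(j + 2)*(j + 3)*(j + 2)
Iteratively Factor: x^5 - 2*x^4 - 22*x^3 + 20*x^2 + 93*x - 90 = (x - 2)*(x^4 - 22*x^2 - 24*x + 45) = (x - 5)*(x - 2)*(x^3 + 5*x^2 + 3*x - 9) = (x - 5)*(x - 2)*(x + 3)*(x^2 + 2*x - 3) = (x - 5)*(x - 2)*(x + 3)^2*(x - 1)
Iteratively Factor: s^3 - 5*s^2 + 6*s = (s - 3)*(s^2 - 2*s) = (s - 3)*(s - 2)*(s)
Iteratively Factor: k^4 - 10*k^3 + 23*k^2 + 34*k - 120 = (k + 2)*(k^3 - 12*k^2 + 47*k - 60) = (k - 5)*(k + 2)*(k^2 - 7*k + 12) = (k - 5)*(k - 3)*(k + 2)*(k - 4)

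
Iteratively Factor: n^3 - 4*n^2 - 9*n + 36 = (n - 3)*(n^2 - n - 12) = (n - 3)*(n + 3)*(n - 4)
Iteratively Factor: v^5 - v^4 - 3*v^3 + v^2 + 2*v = (v + 1)*(v^4 - 2*v^3 - v^2 + 2*v) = v*(v + 1)*(v^3 - 2*v^2 - v + 2) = v*(v - 2)*(v + 1)*(v^2 - 1) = v*(v - 2)*(v + 1)^2*(v - 1)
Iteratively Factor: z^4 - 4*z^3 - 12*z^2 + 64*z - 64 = (z - 2)*(z^3 - 2*z^2 - 16*z + 32) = (z - 4)*(z - 2)*(z^2 + 2*z - 8) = (z - 4)*(z - 2)*(z + 4)*(z - 2)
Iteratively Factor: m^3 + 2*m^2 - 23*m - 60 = (m + 4)*(m^2 - 2*m - 15) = (m - 5)*(m + 4)*(m + 3)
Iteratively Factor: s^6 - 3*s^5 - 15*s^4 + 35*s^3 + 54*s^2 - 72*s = (s)*(s^5 - 3*s^4 - 15*s^3 + 35*s^2 + 54*s - 72) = s*(s - 3)*(s^4 - 15*s^2 - 10*s + 24) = s*(s - 3)*(s + 2)*(s^3 - 2*s^2 - 11*s + 12) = s*(s - 3)*(s + 2)*(s + 3)*(s^2 - 5*s + 4) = s*(s - 3)*(s - 1)*(s + 2)*(s + 3)*(s - 4)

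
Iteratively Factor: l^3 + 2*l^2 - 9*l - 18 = (l - 3)*(l^2 + 5*l + 6) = (l - 3)*(l + 2)*(l + 3)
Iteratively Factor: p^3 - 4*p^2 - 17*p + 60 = (p - 5)*(p^2 + p - 12) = (p - 5)*(p - 3)*(p + 4)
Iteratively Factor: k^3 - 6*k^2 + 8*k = (k - 2)*(k^2 - 4*k) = (k - 4)*(k - 2)*(k)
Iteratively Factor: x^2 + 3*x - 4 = (x + 4)*(x - 1)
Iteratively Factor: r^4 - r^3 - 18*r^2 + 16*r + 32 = (r - 2)*(r^3 + r^2 - 16*r - 16) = (r - 4)*(r - 2)*(r^2 + 5*r + 4) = (r - 4)*(r - 2)*(r + 4)*(r + 1)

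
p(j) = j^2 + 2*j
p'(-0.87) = 0.26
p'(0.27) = 2.54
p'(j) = 2*j + 2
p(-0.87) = -0.98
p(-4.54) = 11.53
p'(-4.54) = -7.08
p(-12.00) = 120.00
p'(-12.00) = -22.00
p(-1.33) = -0.89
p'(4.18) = 10.36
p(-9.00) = 63.00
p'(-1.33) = -0.66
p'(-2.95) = -3.90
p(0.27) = 0.61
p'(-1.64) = -1.28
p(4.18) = 25.83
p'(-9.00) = -16.00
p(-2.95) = 2.80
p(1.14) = 3.58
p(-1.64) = -0.59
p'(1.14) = 4.28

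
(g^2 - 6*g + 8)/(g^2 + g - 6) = (g - 4)/(g + 3)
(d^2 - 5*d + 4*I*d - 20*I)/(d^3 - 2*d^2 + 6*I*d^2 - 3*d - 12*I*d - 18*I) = (d^2 + d*(-5 + 4*I) - 20*I)/(d^3 + d^2*(-2 + 6*I) + d*(-3 - 12*I) - 18*I)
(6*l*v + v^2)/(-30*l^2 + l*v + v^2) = v/(-5*l + v)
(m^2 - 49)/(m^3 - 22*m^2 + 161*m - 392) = (m + 7)/(m^2 - 15*m + 56)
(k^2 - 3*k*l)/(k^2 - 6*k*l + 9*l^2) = k/(k - 3*l)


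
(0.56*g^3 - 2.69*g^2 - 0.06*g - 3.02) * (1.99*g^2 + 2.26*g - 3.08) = 1.1144*g^5 - 4.0875*g^4 - 7.9236*g^3 + 2.1398*g^2 - 6.6404*g + 9.3016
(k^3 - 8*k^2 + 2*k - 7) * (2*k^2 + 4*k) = 2*k^5 - 12*k^4 - 28*k^3 - 6*k^2 - 28*k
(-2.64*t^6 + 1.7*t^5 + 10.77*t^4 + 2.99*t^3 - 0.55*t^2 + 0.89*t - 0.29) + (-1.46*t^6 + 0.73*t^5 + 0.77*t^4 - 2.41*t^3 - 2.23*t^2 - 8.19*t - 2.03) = -4.1*t^6 + 2.43*t^5 + 11.54*t^4 + 0.58*t^3 - 2.78*t^2 - 7.3*t - 2.32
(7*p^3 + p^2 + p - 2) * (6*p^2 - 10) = 42*p^5 + 6*p^4 - 64*p^3 - 22*p^2 - 10*p + 20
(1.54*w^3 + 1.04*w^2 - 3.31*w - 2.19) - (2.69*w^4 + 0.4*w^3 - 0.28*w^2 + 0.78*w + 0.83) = -2.69*w^4 + 1.14*w^3 + 1.32*w^2 - 4.09*w - 3.02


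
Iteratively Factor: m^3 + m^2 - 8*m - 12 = (m - 3)*(m^2 + 4*m + 4) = (m - 3)*(m + 2)*(m + 2)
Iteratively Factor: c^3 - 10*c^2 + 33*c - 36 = (c - 3)*(c^2 - 7*c + 12) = (c - 4)*(c - 3)*(c - 3)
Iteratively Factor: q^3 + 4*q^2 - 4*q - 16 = (q + 2)*(q^2 + 2*q - 8) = (q - 2)*(q + 2)*(q + 4)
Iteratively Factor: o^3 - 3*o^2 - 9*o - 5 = (o + 1)*(o^2 - 4*o - 5) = (o - 5)*(o + 1)*(o + 1)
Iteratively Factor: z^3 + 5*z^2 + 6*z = (z + 3)*(z^2 + 2*z) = z*(z + 3)*(z + 2)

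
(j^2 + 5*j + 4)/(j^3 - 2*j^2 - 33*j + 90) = (j^2 + 5*j + 4)/(j^3 - 2*j^2 - 33*j + 90)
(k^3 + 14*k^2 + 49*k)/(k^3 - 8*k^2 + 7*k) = (k^2 + 14*k + 49)/(k^2 - 8*k + 7)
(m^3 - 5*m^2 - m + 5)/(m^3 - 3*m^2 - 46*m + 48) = (m^2 - 4*m - 5)/(m^2 - 2*m - 48)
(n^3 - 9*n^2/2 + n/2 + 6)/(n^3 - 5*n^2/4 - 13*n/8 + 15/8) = 4*(n^2 - 3*n - 4)/(4*n^2 + n - 5)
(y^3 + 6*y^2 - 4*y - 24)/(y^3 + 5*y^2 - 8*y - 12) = (y + 2)/(y + 1)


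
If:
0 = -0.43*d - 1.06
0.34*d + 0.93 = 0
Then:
No Solution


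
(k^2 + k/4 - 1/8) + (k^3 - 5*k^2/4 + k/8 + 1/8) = k^3 - k^2/4 + 3*k/8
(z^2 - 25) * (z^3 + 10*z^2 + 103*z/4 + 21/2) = z^5 + 10*z^4 + 3*z^3/4 - 479*z^2/2 - 2575*z/4 - 525/2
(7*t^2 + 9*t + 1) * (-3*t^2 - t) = -21*t^4 - 34*t^3 - 12*t^2 - t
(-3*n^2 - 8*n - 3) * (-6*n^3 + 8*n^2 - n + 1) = 18*n^5 + 24*n^4 - 43*n^3 - 19*n^2 - 5*n - 3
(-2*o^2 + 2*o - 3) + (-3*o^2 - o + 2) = -5*o^2 + o - 1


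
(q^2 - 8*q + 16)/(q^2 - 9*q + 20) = (q - 4)/(q - 5)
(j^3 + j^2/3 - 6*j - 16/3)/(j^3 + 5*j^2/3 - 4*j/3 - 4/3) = (3*j^2 - 5*j - 8)/(3*j^2 - j - 2)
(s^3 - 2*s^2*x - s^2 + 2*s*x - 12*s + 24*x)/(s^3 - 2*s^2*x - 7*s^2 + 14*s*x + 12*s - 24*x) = (s + 3)/(s - 3)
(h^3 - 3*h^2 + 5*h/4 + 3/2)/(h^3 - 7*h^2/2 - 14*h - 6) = (h^2 - 7*h/2 + 3)/(h^2 - 4*h - 12)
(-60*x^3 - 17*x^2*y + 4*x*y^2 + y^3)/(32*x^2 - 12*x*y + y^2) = (-15*x^2 - 8*x*y - y^2)/(8*x - y)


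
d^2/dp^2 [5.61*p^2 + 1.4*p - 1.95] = 11.2200000000000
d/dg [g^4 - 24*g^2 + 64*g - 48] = 4*g^3 - 48*g + 64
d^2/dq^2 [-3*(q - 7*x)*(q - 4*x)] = -6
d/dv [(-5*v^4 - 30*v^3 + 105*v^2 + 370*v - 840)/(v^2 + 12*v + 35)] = 10*(-v^3 - 7*v^2 + 5*v + 47)/(v^2 + 10*v + 25)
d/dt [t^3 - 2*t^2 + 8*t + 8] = 3*t^2 - 4*t + 8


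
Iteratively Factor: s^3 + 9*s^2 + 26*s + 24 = (s + 4)*(s^2 + 5*s + 6) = (s + 2)*(s + 4)*(s + 3)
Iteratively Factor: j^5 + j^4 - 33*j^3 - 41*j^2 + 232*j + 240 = (j - 5)*(j^4 + 6*j^3 - 3*j^2 - 56*j - 48) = (j - 5)*(j - 3)*(j^3 + 9*j^2 + 24*j + 16) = (j - 5)*(j - 3)*(j + 4)*(j^2 + 5*j + 4) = (j - 5)*(j - 3)*(j + 4)^2*(j + 1)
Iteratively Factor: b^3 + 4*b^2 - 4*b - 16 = (b + 4)*(b^2 - 4) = (b + 2)*(b + 4)*(b - 2)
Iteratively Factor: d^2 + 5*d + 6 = (d + 3)*(d + 2)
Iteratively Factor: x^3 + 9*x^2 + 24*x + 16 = (x + 4)*(x^2 + 5*x + 4) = (x + 4)^2*(x + 1)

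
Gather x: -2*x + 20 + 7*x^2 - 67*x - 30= 7*x^2 - 69*x - 10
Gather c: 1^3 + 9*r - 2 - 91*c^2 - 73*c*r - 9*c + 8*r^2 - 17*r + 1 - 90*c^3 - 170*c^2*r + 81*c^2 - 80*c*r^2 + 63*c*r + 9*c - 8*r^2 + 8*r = -90*c^3 + c^2*(-170*r - 10) + c*(-80*r^2 - 10*r)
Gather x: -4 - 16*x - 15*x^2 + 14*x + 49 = -15*x^2 - 2*x + 45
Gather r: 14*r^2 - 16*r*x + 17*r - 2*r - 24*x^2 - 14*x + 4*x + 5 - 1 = 14*r^2 + r*(15 - 16*x) - 24*x^2 - 10*x + 4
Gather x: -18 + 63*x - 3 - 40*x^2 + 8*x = -40*x^2 + 71*x - 21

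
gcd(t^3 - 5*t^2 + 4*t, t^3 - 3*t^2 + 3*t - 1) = t - 1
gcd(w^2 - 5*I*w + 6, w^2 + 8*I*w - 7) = w + I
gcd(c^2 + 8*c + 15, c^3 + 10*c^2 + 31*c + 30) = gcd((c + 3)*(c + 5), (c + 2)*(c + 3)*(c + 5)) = c^2 + 8*c + 15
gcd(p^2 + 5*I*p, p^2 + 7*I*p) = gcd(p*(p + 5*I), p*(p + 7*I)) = p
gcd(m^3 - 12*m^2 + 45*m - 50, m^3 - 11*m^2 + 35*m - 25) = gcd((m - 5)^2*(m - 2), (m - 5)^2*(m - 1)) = m^2 - 10*m + 25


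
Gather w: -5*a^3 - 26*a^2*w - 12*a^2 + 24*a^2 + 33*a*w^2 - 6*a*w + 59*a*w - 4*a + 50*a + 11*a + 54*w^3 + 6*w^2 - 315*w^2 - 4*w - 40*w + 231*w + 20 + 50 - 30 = -5*a^3 + 12*a^2 + 57*a + 54*w^3 + w^2*(33*a - 309) + w*(-26*a^2 + 53*a + 187) + 40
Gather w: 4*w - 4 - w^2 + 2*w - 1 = -w^2 + 6*w - 5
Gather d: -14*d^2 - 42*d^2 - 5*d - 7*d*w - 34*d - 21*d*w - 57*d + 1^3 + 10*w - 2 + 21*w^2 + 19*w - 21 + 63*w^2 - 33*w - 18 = -56*d^2 + d*(-28*w - 96) + 84*w^2 - 4*w - 40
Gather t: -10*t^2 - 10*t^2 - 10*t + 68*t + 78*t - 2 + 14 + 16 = -20*t^2 + 136*t + 28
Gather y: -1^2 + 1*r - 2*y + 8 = r - 2*y + 7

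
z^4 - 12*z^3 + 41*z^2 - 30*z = z*(z - 6)*(z - 5)*(z - 1)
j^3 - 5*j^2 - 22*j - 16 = (j - 8)*(j + 1)*(j + 2)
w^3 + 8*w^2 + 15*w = w*(w + 3)*(w + 5)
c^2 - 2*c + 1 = (c - 1)^2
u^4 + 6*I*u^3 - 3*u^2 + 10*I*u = u*(u - I)*(u + 2*I)*(u + 5*I)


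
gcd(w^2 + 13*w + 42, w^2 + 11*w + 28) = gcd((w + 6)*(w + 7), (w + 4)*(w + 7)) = w + 7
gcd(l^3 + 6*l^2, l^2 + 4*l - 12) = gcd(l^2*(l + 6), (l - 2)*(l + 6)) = l + 6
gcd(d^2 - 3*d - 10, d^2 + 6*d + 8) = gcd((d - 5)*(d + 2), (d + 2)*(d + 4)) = d + 2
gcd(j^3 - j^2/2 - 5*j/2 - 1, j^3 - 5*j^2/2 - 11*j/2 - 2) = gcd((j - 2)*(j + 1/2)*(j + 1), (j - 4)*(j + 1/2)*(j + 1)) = j^2 + 3*j/2 + 1/2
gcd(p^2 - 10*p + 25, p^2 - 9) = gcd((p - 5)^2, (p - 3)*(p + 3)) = 1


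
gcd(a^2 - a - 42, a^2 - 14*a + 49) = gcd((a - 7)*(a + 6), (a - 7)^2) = a - 7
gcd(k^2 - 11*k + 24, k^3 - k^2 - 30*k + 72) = k - 3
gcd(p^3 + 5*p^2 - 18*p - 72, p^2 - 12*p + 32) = p - 4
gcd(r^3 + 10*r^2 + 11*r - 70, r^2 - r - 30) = r + 5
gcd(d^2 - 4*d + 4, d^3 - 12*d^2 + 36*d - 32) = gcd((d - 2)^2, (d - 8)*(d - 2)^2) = d^2 - 4*d + 4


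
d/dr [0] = 0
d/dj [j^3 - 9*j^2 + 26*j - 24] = 3*j^2 - 18*j + 26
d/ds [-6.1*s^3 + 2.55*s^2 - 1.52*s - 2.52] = -18.3*s^2 + 5.1*s - 1.52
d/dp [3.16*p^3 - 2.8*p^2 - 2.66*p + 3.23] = 9.48*p^2 - 5.6*p - 2.66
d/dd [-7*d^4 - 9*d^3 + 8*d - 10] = -28*d^3 - 27*d^2 + 8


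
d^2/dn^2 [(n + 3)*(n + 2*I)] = 2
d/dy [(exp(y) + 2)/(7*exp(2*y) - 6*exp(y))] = (-7*exp(2*y) - 28*exp(y) + 12)*exp(-y)/(49*exp(2*y) - 84*exp(y) + 36)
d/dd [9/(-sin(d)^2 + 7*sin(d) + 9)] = 9*(2*sin(d) - 7)*cos(d)/(7*sin(d) + cos(d)^2 + 8)^2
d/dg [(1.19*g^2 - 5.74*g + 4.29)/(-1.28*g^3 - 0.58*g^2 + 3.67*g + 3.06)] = (1.5232*g^4 - 14.6944*g^3 + 17.5117*g^2 + 12.2592*g - 33.3087)/(1.6384*g^6 + 1.4848*g^5 - 9.0588*g^4 - 12.0908*g^3 + 9.9193*g^2 + 22.4604*g + 9.3636)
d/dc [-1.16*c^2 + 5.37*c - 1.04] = 5.37 - 2.32*c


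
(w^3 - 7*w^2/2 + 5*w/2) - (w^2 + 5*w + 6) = w^3 - 9*w^2/2 - 5*w/2 - 6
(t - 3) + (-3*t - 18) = -2*t - 21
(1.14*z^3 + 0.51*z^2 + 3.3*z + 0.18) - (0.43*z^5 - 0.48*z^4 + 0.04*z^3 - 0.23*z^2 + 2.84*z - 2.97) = -0.43*z^5 + 0.48*z^4 + 1.1*z^3 + 0.74*z^2 + 0.46*z + 3.15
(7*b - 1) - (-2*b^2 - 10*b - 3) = 2*b^2 + 17*b + 2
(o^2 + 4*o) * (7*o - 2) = 7*o^3 + 26*o^2 - 8*o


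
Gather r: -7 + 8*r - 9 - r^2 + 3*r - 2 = -r^2 + 11*r - 18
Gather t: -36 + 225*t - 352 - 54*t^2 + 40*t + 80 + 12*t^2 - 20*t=-42*t^2 + 245*t - 308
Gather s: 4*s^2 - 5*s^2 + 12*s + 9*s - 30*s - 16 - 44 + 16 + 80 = -s^2 - 9*s + 36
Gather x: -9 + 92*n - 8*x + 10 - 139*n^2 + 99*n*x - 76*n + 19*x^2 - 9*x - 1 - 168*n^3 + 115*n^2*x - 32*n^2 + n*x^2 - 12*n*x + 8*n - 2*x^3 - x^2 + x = -168*n^3 - 171*n^2 + 24*n - 2*x^3 + x^2*(n + 18) + x*(115*n^2 + 87*n - 16)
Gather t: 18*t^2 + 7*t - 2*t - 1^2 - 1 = 18*t^2 + 5*t - 2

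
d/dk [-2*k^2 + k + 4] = 1 - 4*k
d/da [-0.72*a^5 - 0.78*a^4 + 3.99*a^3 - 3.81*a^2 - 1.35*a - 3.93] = -3.6*a^4 - 3.12*a^3 + 11.97*a^2 - 7.62*a - 1.35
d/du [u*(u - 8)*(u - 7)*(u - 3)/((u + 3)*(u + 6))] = (2*u^5 + 9*u^4 - 252*u^3 + 105*u^2 + 3636*u - 3024)/(u^4 + 18*u^3 + 117*u^2 + 324*u + 324)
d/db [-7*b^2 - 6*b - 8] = -14*b - 6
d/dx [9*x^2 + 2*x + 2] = 18*x + 2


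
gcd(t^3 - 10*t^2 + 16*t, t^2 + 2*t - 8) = t - 2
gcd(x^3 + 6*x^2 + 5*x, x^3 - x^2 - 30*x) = x^2 + 5*x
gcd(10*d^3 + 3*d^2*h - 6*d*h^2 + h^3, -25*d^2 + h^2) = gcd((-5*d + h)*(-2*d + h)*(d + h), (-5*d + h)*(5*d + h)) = 5*d - h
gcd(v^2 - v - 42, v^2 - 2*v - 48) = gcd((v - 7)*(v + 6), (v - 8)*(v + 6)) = v + 6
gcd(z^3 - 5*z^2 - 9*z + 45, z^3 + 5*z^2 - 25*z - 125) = z - 5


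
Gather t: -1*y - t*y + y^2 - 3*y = -t*y + y^2 - 4*y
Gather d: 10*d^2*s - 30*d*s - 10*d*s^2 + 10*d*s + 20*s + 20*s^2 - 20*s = 10*d^2*s + d*(-10*s^2 - 20*s) + 20*s^2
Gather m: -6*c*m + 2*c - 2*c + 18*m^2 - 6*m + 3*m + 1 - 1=18*m^2 + m*(-6*c - 3)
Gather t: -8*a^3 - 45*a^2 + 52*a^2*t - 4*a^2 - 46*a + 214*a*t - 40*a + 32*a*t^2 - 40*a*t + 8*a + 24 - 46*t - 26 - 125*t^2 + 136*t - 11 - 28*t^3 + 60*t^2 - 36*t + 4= -8*a^3 - 49*a^2 - 78*a - 28*t^3 + t^2*(32*a - 65) + t*(52*a^2 + 174*a + 54) - 9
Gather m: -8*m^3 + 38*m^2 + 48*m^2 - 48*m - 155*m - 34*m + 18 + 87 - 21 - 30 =-8*m^3 + 86*m^2 - 237*m + 54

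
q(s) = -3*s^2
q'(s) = -6*s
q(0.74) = -1.64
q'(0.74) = -4.44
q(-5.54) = -92.07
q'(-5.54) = 33.24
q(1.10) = -3.63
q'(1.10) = -6.60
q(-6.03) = -109.08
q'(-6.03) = 36.18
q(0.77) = -1.78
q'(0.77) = -4.62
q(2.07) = -12.85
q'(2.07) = -12.42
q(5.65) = -95.77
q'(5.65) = -33.90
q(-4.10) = -50.43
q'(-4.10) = 24.60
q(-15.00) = -675.00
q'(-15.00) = 90.00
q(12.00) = -432.00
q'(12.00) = -72.00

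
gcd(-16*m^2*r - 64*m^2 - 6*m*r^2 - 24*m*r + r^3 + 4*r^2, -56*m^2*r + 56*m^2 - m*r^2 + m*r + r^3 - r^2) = -8*m + r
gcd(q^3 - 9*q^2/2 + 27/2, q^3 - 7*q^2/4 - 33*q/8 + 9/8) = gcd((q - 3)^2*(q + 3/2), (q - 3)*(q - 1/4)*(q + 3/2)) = q^2 - 3*q/2 - 9/2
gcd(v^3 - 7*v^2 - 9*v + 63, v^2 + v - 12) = v - 3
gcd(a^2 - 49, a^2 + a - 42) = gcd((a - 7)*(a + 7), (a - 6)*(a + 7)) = a + 7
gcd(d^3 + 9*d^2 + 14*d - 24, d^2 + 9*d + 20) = d + 4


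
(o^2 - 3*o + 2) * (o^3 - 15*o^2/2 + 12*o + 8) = o^5 - 21*o^4/2 + 73*o^3/2 - 43*o^2 + 16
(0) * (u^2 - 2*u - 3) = 0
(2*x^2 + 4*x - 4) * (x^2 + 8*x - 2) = 2*x^4 + 20*x^3 + 24*x^2 - 40*x + 8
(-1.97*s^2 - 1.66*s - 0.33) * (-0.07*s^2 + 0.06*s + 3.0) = 0.1379*s^4 - 0.00199999999999999*s^3 - 5.9865*s^2 - 4.9998*s - 0.99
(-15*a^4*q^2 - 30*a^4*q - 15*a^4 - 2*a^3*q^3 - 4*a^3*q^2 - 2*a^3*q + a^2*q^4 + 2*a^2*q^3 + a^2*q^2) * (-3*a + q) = 45*a^5*q^2 + 90*a^5*q + 45*a^5 - 9*a^4*q^3 - 18*a^4*q^2 - 9*a^4*q - 5*a^3*q^4 - 10*a^3*q^3 - 5*a^3*q^2 + a^2*q^5 + 2*a^2*q^4 + a^2*q^3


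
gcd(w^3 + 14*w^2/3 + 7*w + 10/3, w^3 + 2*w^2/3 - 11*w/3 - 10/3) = w^2 + 8*w/3 + 5/3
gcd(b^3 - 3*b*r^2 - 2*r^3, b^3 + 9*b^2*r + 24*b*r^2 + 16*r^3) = b + r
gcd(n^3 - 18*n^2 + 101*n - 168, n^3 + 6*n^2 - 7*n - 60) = n - 3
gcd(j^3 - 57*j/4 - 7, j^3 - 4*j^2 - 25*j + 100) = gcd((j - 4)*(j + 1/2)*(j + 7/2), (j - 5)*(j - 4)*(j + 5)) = j - 4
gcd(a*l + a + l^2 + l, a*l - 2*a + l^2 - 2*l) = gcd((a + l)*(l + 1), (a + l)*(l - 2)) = a + l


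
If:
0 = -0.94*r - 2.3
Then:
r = -2.45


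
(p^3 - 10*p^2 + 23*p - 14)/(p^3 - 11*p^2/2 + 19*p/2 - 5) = 2*(p - 7)/(2*p - 5)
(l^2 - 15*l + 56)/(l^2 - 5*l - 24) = (l - 7)/(l + 3)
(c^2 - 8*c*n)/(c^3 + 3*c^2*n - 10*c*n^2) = (c - 8*n)/(c^2 + 3*c*n - 10*n^2)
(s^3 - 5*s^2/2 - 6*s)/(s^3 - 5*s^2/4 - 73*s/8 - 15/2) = 4*s/(4*s + 5)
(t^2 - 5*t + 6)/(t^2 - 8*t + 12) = (t - 3)/(t - 6)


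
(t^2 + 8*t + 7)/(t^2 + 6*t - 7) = (t + 1)/(t - 1)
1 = 1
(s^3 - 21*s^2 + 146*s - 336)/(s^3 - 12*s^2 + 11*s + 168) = (s - 6)/(s + 3)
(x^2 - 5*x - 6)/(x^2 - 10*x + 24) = (x + 1)/(x - 4)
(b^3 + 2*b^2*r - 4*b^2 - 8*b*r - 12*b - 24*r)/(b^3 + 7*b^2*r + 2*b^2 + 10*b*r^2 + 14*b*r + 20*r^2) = (b - 6)/(b + 5*r)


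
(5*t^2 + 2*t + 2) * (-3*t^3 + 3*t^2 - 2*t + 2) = -15*t^5 + 9*t^4 - 10*t^3 + 12*t^2 + 4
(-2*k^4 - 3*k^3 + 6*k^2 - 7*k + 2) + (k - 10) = -2*k^4 - 3*k^3 + 6*k^2 - 6*k - 8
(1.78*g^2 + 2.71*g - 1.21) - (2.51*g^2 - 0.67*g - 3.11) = -0.73*g^2 + 3.38*g + 1.9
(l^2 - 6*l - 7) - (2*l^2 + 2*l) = -l^2 - 8*l - 7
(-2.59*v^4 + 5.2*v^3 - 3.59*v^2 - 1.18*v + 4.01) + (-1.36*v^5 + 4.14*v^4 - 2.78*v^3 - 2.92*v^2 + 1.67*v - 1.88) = -1.36*v^5 + 1.55*v^4 + 2.42*v^3 - 6.51*v^2 + 0.49*v + 2.13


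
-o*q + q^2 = q*(-o + q)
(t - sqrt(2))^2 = t^2 - 2*sqrt(2)*t + 2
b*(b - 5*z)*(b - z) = b^3 - 6*b^2*z + 5*b*z^2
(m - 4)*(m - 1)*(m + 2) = m^3 - 3*m^2 - 6*m + 8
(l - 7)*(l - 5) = l^2 - 12*l + 35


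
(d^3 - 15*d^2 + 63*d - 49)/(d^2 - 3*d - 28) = (d^2 - 8*d + 7)/(d + 4)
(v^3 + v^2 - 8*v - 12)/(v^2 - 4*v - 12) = (v^2 - v - 6)/(v - 6)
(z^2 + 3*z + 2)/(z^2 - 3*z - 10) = (z + 1)/(z - 5)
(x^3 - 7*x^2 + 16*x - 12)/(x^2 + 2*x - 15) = (x^2 - 4*x + 4)/(x + 5)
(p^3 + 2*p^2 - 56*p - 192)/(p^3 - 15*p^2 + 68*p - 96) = (p^2 + 10*p + 24)/(p^2 - 7*p + 12)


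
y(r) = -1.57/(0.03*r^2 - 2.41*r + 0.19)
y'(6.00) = -0.02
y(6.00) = 0.12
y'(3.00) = -0.08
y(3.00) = 0.23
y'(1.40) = -0.37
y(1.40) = 0.50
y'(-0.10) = -20.39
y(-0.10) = -3.64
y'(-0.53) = -1.76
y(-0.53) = -1.06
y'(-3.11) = -0.06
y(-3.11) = -0.20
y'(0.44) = -5.01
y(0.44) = 1.82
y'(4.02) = -0.04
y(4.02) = 0.17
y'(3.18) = -0.07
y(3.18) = 0.22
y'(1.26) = -0.47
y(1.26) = 0.56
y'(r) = -1.57*(2.41 - 0.06*r)/(0.03*r^2 - 2.41*r + 0.19)^2 = (0.0942*r - 3.7837)/(0.03*r^2 - 2.41*r + 0.19)^2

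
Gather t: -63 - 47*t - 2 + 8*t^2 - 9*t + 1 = 8*t^2 - 56*t - 64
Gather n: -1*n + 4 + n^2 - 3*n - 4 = n^2 - 4*n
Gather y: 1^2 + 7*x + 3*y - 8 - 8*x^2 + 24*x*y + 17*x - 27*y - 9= -8*x^2 + 24*x + y*(24*x - 24) - 16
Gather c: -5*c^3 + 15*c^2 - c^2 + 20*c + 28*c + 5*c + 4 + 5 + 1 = -5*c^3 + 14*c^2 + 53*c + 10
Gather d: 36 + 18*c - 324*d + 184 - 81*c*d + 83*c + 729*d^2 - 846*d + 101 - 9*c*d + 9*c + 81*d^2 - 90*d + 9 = 110*c + 810*d^2 + d*(-90*c - 1260) + 330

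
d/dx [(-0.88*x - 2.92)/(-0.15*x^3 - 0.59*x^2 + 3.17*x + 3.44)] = (-0.264*x^3 - 1.8332*x^2 - 3.4456*x + 6.2292)/(0.0225*x^6 + 0.177*x^5 - 0.6029*x^4 - 4.7726*x^3 + 5.9897*x^2 + 21.8096*x + 11.8336)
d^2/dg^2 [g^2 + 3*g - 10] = 2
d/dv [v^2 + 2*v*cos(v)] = -2*v*sin(v) + 2*v + 2*cos(v)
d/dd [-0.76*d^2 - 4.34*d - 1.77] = -1.52*d - 4.34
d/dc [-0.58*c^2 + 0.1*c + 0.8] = 0.1 - 1.16*c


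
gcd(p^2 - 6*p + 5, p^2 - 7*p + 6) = p - 1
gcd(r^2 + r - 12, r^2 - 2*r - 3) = r - 3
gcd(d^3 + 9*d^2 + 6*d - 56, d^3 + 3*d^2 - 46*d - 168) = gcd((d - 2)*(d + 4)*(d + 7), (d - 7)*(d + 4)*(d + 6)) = d + 4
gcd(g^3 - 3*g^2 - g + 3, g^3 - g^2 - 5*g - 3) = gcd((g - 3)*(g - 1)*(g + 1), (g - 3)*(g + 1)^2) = g^2 - 2*g - 3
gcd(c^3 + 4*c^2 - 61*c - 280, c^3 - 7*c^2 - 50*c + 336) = c^2 - c - 56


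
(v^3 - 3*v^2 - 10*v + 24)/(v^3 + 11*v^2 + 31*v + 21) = (v^2 - 6*v + 8)/(v^2 + 8*v + 7)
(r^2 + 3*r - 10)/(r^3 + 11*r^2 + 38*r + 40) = (r - 2)/(r^2 + 6*r + 8)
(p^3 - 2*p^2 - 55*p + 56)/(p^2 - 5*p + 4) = (p^2 - p - 56)/(p - 4)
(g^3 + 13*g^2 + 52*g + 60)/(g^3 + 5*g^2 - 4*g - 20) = (g + 6)/(g - 2)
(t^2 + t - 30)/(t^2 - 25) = (t + 6)/(t + 5)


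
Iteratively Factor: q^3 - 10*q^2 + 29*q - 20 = (q - 5)*(q^2 - 5*q + 4) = (q - 5)*(q - 1)*(q - 4)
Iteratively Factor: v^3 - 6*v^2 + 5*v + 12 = (v - 3)*(v^2 - 3*v - 4) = (v - 3)*(v + 1)*(v - 4)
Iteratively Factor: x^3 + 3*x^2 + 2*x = (x + 1)*(x^2 + 2*x) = (x + 1)*(x + 2)*(x)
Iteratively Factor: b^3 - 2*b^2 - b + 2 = (b - 1)*(b^2 - b - 2) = (b - 2)*(b - 1)*(b + 1)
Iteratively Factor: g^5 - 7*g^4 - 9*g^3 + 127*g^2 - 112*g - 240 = (g + 1)*(g^4 - 8*g^3 - g^2 + 128*g - 240) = (g + 1)*(g + 4)*(g^3 - 12*g^2 + 47*g - 60) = (g - 4)*(g + 1)*(g + 4)*(g^2 - 8*g + 15) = (g - 5)*(g - 4)*(g + 1)*(g + 4)*(g - 3)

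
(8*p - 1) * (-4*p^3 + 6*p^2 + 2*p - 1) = -32*p^4 + 52*p^3 + 10*p^2 - 10*p + 1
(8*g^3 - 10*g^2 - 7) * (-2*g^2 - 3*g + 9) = -16*g^5 - 4*g^4 + 102*g^3 - 76*g^2 + 21*g - 63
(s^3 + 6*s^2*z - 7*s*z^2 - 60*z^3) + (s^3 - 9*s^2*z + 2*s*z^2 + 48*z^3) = 2*s^3 - 3*s^2*z - 5*s*z^2 - 12*z^3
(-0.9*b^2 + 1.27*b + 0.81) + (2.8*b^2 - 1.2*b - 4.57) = 1.9*b^2 + 0.0700000000000001*b - 3.76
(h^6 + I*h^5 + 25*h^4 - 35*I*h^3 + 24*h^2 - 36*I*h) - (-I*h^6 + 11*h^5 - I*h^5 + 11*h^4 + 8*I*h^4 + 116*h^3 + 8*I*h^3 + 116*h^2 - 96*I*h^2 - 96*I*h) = h^6 + I*h^6 - 11*h^5 + 2*I*h^5 + 14*h^4 - 8*I*h^4 - 116*h^3 - 43*I*h^3 - 92*h^2 + 96*I*h^2 + 60*I*h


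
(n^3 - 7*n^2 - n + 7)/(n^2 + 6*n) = (n^3 - 7*n^2 - n + 7)/(n*(n + 6))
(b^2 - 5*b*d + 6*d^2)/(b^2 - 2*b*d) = (b - 3*d)/b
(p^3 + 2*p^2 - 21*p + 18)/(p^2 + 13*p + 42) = (p^2 - 4*p + 3)/(p + 7)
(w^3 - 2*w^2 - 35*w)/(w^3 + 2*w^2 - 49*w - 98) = w*(w + 5)/(w^2 + 9*w + 14)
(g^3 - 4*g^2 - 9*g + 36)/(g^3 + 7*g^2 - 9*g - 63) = (g - 4)/(g + 7)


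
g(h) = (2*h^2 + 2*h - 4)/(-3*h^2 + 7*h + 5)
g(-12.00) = -0.51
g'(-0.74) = 15.62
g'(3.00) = 206.00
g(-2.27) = -0.07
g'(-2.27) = 0.22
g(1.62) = 0.53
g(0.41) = -0.39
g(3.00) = -20.00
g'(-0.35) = 8.79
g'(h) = (4*h + 2)/(-3*h^2 + 7*h + 5) + (6*h - 7)*(2*h^2 + 2*h - 4)/(-3*h^2 + 7*h + 5)^2 = 2*(10*h^2 - 2*h + 19)/(9*h^4 - 42*h^3 + 19*h^2 + 70*h + 25)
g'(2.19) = 3.55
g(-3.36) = -0.23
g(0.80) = -0.13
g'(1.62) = 1.17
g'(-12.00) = 0.01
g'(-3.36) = 0.10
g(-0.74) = 2.41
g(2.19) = 1.68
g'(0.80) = 0.63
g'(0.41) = 0.73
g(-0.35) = -2.04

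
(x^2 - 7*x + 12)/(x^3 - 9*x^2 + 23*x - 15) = (x - 4)/(x^2 - 6*x + 5)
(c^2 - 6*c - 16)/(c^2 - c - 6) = (c - 8)/(c - 3)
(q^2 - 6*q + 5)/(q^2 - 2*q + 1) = (q - 5)/(q - 1)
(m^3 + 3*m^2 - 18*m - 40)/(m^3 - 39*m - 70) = (m - 4)/(m - 7)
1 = 1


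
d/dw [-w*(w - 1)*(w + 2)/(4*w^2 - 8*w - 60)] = (-w^4 + 4*w^3 + 45*w^2 + 30*w - 30)/(4*(w^4 - 4*w^3 - 26*w^2 + 60*w + 225))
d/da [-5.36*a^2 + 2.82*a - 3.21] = 2.82 - 10.72*a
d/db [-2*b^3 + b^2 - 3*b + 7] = -6*b^2 + 2*b - 3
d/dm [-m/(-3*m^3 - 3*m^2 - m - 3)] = (3*m^3 + 3*m^2 - m*(9*m^2 + 6*m + 1) + m + 3)/(3*m^3 + 3*m^2 + m + 3)^2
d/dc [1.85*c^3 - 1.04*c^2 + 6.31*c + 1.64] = 5.55*c^2 - 2.08*c + 6.31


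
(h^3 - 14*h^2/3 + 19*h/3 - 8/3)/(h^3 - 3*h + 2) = (h - 8/3)/(h + 2)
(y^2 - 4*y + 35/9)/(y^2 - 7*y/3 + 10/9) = (3*y - 7)/(3*y - 2)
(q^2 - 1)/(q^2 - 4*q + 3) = (q + 1)/(q - 3)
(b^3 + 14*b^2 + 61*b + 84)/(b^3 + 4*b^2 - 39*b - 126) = (b + 4)/(b - 6)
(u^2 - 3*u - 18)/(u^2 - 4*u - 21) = (u - 6)/(u - 7)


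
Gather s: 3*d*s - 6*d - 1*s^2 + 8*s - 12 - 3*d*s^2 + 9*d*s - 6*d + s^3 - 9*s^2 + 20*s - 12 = -12*d + s^3 + s^2*(-3*d - 10) + s*(12*d + 28) - 24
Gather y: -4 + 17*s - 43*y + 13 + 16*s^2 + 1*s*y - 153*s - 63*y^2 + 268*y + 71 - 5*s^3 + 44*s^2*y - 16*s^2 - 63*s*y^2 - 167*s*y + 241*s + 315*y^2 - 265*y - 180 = -5*s^3 + 105*s + y^2*(252 - 63*s) + y*(44*s^2 - 166*s - 40) - 100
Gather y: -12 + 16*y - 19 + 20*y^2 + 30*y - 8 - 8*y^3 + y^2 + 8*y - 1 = -8*y^3 + 21*y^2 + 54*y - 40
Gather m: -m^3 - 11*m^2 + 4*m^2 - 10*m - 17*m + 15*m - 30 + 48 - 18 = -m^3 - 7*m^2 - 12*m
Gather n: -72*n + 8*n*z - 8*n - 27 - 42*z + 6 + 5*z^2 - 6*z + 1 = n*(8*z - 80) + 5*z^2 - 48*z - 20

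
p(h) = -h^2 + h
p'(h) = 1 - 2*h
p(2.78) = -4.95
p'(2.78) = -4.56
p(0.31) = 0.21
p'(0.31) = 0.38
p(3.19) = -6.99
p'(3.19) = -5.38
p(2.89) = -5.46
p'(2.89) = -4.78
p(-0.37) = -0.51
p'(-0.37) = 1.74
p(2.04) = -2.12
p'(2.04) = -3.08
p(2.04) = -2.12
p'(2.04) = -3.08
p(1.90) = -1.71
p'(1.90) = -2.80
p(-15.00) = -240.00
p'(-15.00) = 31.00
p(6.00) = -30.00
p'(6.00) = -11.00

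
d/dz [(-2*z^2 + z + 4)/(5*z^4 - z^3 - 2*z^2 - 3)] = (z*(-20*z^2 + 3*z + 4)*(-2*z^2 + z + 4) + (4*z - 1)*(-5*z^4 + z^3 + 2*z^2 + 3))/(-5*z^4 + z^3 + 2*z^2 + 3)^2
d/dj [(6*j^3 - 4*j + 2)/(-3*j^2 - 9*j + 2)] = 2*(-9*j^4 - 54*j^3 + 12*j^2 + 6*j + 5)/(9*j^4 + 54*j^3 + 69*j^2 - 36*j + 4)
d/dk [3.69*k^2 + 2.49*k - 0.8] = 7.38*k + 2.49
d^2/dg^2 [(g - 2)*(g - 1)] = 2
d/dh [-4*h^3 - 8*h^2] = 4*h*(-3*h - 4)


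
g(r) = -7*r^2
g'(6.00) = -84.00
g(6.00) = -252.00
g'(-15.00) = 210.00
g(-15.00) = -1575.00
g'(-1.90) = 26.60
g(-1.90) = -25.27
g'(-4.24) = 59.36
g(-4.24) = -125.84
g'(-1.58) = 22.12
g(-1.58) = -17.47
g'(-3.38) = 47.32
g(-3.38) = -79.97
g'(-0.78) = 10.92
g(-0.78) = -4.26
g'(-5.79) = 81.06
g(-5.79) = -234.67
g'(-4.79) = 67.06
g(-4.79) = -160.61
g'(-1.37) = 19.18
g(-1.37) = -13.14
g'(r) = -14*r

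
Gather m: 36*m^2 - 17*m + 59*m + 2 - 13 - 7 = 36*m^2 + 42*m - 18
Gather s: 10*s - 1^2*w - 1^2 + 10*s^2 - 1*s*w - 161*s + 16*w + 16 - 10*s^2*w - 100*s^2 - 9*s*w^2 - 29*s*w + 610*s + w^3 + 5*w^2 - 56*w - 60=s^2*(-10*w - 90) + s*(-9*w^2 - 30*w + 459) + w^3 + 5*w^2 - 41*w - 45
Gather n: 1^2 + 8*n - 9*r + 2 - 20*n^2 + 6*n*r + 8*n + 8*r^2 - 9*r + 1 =-20*n^2 + n*(6*r + 16) + 8*r^2 - 18*r + 4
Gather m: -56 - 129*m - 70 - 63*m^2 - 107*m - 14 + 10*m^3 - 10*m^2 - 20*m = 10*m^3 - 73*m^2 - 256*m - 140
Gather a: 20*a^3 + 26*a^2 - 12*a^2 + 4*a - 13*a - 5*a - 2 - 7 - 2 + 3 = 20*a^3 + 14*a^2 - 14*a - 8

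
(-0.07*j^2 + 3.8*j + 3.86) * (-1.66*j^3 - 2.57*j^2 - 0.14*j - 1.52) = 0.1162*j^5 - 6.1281*j^4 - 16.1638*j^3 - 10.3458*j^2 - 6.3164*j - 5.8672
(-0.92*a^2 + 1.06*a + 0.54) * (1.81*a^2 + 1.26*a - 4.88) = -1.6652*a^4 + 0.7594*a^3 + 6.8026*a^2 - 4.4924*a - 2.6352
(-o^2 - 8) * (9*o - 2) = -9*o^3 + 2*o^2 - 72*o + 16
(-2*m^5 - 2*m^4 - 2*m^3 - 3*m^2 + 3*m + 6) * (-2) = 4*m^5 + 4*m^4 + 4*m^3 + 6*m^2 - 6*m - 12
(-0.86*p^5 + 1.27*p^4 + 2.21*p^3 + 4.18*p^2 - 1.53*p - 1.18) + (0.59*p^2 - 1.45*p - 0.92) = -0.86*p^5 + 1.27*p^4 + 2.21*p^3 + 4.77*p^2 - 2.98*p - 2.1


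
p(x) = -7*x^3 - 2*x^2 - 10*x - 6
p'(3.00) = -211.00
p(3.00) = -243.00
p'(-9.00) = -1675.00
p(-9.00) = 5025.00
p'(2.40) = -140.56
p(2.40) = -138.29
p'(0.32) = -13.43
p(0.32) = -9.63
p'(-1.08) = -30.17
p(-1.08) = 11.29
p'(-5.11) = -537.91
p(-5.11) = 926.91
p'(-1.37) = -43.93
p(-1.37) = 21.95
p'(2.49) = -150.16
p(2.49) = -151.37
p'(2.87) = -194.45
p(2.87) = -216.65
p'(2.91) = -199.47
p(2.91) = -224.53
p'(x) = -21*x^2 - 4*x - 10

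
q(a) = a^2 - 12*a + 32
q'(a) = 2*a - 12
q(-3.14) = 79.54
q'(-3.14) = -18.28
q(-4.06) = 97.20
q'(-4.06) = -20.12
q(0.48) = 26.47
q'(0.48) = -11.04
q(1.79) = 13.72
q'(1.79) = -8.42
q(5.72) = -3.92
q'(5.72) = -0.56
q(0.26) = 28.95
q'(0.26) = -11.48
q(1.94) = 12.48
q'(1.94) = -8.12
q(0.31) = 28.38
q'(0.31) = -11.38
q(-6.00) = 140.00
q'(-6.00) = -24.00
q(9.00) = 5.00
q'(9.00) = 6.00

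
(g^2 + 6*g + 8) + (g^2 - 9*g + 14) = 2*g^2 - 3*g + 22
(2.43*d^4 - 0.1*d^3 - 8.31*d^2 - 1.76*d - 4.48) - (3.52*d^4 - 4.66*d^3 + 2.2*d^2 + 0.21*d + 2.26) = -1.09*d^4 + 4.56*d^3 - 10.51*d^2 - 1.97*d - 6.74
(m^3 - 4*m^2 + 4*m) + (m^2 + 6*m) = m^3 - 3*m^2 + 10*m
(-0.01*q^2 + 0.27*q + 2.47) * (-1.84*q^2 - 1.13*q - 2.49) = 0.0184*q^4 - 0.4855*q^3 - 4.825*q^2 - 3.4634*q - 6.1503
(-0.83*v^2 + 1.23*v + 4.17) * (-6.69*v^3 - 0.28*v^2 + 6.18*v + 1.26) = 5.5527*v^5 - 7.9963*v^4 - 33.3711*v^3 + 5.388*v^2 + 27.3204*v + 5.2542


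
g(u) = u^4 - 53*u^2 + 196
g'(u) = 4*u^3 - 106*u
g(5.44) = -496.68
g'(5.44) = 67.32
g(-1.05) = 138.78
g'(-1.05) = 106.67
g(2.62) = -120.69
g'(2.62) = -205.78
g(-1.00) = 144.00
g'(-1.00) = 102.00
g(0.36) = 189.15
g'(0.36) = -37.97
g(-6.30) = -332.27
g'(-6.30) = -332.39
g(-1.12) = 131.09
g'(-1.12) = 113.10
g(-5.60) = -482.63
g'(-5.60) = -108.86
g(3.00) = -200.00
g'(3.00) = -210.00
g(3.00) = -200.00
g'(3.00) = -210.00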